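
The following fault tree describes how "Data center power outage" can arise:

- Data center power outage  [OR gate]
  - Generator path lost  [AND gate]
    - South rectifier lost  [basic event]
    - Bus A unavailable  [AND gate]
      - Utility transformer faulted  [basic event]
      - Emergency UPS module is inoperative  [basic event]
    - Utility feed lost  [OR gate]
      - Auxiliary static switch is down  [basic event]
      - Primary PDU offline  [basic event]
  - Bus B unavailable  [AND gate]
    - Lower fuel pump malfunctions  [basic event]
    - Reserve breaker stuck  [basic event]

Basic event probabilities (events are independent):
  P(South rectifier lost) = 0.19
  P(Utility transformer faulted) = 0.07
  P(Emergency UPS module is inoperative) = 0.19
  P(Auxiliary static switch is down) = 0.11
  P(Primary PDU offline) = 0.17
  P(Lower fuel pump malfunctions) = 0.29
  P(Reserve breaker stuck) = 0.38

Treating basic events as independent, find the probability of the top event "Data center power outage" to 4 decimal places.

0.1108

P(Bus A unavailable) [AND] = 0.07 × 0.19 = 0.013300
P(Utility feed lost) [OR] = 1 − (1−0.11) × (1−0.17) = 0.261300
P(Generator path lost) [AND] = 0.19 × 0.013300 × 0.261300 = 0.000660
P(Bus B unavailable) [AND] = 0.29 × 0.38 = 0.110200
P(Data center power outage) [OR] = 1 − (1−0.000660) × (1−0.110200) = 0.110787
Rounded to 4 decimal places: P(Data center power outage) ≈ 0.1108.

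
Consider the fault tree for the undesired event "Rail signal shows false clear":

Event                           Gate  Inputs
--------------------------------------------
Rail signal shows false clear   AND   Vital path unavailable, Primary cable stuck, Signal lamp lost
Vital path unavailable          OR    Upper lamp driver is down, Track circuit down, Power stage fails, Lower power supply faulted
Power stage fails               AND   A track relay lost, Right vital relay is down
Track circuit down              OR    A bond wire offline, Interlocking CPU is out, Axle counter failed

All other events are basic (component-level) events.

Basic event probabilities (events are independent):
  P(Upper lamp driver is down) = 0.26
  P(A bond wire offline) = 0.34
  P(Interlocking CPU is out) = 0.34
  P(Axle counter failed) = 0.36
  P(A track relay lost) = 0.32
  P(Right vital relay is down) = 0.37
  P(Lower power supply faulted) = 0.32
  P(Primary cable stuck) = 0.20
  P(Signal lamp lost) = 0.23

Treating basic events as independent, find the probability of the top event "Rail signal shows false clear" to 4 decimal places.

0.0403

P(Track circuit down) [OR] = 1 − (1−0.34) × (1−0.34) × (1−0.36) = 0.721216
P(Power stage fails) [AND] = 0.32 × 0.37 = 0.118400
P(Vital path unavailable) [OR] = 1 − (1−0.26) × (1−0.721216) × (1−0.118400) × (1−0.32) = 0.876326
P(Rail signal shows false clear) [AND] = 0.876326 × 0.20 × 0.23 = 0.040311
Rounded to 4 decimal places: P(Rail signal shows false clear) ≈ 0.0403.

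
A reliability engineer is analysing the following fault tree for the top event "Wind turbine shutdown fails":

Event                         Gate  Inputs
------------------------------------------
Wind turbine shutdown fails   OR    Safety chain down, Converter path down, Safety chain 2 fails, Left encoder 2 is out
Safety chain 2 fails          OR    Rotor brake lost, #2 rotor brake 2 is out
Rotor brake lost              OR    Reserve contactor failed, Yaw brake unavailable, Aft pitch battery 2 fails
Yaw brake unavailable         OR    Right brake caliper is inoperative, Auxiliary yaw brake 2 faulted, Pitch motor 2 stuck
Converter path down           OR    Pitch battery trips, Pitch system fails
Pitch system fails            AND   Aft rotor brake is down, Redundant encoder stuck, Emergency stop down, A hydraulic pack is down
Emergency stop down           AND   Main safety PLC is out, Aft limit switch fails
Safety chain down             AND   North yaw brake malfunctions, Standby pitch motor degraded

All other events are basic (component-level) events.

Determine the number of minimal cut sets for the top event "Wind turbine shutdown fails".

10

Safety chain down [AND]: one cut set from each child combined → 1 × 1 = 1 cut set(s).
Emergency stop down [AND]: one cut set from each child combined → 1 × 1 = 1 cut set(s).
Pitch system fails [AND]: one cut set from each child combined → 1 × 1 × 1 × 1 = 1 cut set(s).
Converter path down [OR]: union of children's cut sets → 2 cut set(s).
Yaw brake unavailable [OR]: union of children's cut sets → 3 cut set(s).
Rotor brake lost [OR]: union of children's cut sets → 5 cut set(s).
Safety chain 2 fails [OR]: union of children's cut sets → 6 cut set(s).
Wind turbine shutdown fails [OR]: union of children's cut sets → 10 cut set(s).
Minimal cut sets: {North yaw brake malfunctions, Standby pitch motor degraded}; {Pitch battery trips}; {A hydraulic pack is down, Aft limit switch fails, Aft rotor brake is down, Main safety PLC is out, Redundant encoder stuck}; {Reserve contactor failed}; {Right brake caliper is inoperative}; {Auxiliary yaw brake 2 faulted}; {Pitch motor 2 stuck}; {Aft pitch battery 2 fails}; {#2 rotor brake 2 is out}; {Left encoder 2 is out}.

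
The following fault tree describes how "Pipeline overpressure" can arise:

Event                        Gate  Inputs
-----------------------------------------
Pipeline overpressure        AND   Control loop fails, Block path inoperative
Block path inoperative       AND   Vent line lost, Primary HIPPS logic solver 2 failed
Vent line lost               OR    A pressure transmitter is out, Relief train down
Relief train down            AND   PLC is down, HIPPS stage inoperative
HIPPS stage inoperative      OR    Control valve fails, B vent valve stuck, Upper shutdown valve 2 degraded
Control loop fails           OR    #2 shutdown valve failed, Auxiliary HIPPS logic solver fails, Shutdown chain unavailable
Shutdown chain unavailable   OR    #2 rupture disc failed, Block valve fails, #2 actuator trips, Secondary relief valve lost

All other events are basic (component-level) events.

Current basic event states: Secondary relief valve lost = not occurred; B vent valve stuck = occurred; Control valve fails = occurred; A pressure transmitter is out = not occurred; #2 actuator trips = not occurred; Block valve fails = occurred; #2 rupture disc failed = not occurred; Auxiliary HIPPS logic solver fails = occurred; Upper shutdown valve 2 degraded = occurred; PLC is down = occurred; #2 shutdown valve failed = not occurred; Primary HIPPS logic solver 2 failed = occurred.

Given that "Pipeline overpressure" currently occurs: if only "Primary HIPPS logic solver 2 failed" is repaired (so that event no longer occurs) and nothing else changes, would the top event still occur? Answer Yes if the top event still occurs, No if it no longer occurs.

No

Counterfactual: set "Primary HIPPS logic solver 2 failed" to not occurred.
Shutdown chain unavailable [OR]: #2 rupture disc failed=not, Block valve fails=occurs, #2 actuator trips=not, Secondary relief valve lost=not → at least one input occurs → occurs.
Control loop fails [OR]: #2 shutdown valve failed=not, Auxiliary HIPPS logic solver fails=occurs, Shutdown chain unavailable=occurs → at least one input occurs → occurs.
HIPPS stage inoperative [OR]: Control valve fails=occurs, B vent valve stuck=occurs, Upper shutdown valve 2 degraded=occurs → at least one input occurs → occurs.
Relief train down [AND]: PLC is down=occurs, HIPPS stage inoperative=occurs → all inputs occur → occurs.
Vent line lost [OR]: A pressure transmitter is out=not, Relief train down=occurs → at least one input occurs → occurs.
Block path inoperative [AND]: Vent line lost=occurs, Primary HIPPS logic solver 2 failed=not → not all inputs occur → does not occur.
Pipeline overpressure [AND]: Control loop fails=occurs, Block path inoperative=not → not all inputs occur → does not occur.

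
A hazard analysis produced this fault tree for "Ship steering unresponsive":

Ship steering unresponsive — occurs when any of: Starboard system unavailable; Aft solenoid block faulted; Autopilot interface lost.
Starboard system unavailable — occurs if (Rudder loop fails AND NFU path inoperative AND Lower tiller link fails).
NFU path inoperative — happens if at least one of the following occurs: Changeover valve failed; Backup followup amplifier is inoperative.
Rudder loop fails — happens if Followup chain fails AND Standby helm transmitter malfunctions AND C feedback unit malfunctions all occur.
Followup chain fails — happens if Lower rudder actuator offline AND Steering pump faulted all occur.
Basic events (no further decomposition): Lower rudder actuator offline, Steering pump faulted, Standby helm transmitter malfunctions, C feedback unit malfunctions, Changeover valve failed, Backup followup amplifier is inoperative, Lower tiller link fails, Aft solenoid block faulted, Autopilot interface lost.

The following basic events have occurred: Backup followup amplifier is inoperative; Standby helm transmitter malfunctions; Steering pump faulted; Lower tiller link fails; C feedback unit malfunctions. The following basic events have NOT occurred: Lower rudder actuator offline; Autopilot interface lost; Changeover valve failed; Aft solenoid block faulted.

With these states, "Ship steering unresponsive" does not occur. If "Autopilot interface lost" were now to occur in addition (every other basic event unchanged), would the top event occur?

Counterfactual: set "Autopilot interface lost" to occurred.
Followup chain fails [AND]: Lower rudder actuator offline=not, Steering pump faulted=occurs → not all inputs occur → does not occur.
Rudder loop fails [AND]: Followup chain fails=not, Standby helm transmitter malfunctions=occurs, C feedback unit malfunctions=occurs → not all inputs occur → does not occur.
NFU path inoperative [OR]: Changeover valve failed=not, Backup followup amplifier is inoperative=occurs → at least one input occurs → occurs.
Starboard system unavailable [AND]: Rudder loop fails=not, NFU path inoperative=occurs, Lower tiller link fails=occurs → not all inputs occur → does not occur.
Ship steering unresponsive [OR]: Starboard system unavailable=not, Aft solenoid block faulted=not, Autopilot interface lost=occurs → at least one input occurs → occurs.

Yes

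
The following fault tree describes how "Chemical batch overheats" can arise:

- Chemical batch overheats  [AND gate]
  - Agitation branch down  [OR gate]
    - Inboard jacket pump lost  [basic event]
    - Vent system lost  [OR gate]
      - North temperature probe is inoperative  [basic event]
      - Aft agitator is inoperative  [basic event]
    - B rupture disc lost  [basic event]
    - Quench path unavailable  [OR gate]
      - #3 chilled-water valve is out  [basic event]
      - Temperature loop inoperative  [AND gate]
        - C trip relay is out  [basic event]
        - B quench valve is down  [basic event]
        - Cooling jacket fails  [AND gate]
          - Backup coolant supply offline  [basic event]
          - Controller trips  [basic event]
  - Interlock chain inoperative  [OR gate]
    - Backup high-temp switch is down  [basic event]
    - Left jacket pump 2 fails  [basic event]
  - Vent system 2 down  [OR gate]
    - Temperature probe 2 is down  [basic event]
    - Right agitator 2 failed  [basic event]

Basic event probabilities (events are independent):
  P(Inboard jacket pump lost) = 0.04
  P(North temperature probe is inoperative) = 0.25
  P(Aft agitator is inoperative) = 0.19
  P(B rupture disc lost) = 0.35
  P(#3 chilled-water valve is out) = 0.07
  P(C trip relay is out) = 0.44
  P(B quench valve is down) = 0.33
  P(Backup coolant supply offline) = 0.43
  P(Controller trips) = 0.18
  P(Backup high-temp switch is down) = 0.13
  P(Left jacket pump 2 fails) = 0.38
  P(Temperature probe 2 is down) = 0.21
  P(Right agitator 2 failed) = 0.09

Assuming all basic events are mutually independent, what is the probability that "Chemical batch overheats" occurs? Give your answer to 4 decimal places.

0.0843

P(Vent system lost) [OR] = 1 − (1−0.25) × (1−0.19) = 0.392500
P(Cooling jacket fails) [AND] = 0.43 × 0.18 = 0.077400
P(Temperature loop inoperative) [AND] = 0.44 × 0.33 × 0.077400 = 0.011238
P(Quench path unavailable) [OR] = 1 − (1−0.07) × (1−0.011238) = 0.080451
P(Agitation branch down) [OR] = 1 − (1−0.04) × (1−0.392500) × (1−0.35) × (1−0.080451) = 0.651417
P(Interlock chain inoperative) [OR] = 1 − (1−0.13) × (1−0.38) = 0.460600
P(Vent system 2 down) [OR] = 1 − (1−0.21) × (1−0.09) = 0.281100
P(Chemical batch overheats) [AND] = 0.651417 × 0.460600 × 0.281100 = 0.084342
Rounded to 4 decimal places: P(Chemical batch overheats) ≈ 0.0843.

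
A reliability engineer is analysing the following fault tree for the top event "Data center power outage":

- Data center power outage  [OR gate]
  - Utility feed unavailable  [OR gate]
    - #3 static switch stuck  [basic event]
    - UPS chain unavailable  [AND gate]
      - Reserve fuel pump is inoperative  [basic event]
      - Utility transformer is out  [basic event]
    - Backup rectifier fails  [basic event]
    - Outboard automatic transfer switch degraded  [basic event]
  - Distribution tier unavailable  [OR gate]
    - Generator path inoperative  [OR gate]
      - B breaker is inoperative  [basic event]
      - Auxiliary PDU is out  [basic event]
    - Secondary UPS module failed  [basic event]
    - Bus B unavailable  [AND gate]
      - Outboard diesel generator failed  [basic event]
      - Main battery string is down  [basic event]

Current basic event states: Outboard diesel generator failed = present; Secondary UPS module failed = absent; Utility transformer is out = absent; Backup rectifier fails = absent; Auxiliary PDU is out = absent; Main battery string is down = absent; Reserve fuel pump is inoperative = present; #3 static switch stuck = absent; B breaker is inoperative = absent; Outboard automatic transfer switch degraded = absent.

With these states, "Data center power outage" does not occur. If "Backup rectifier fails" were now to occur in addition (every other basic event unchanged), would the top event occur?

Counterfactual: set "Backup rectifier fails" to occurred.
UPS chain unavailable [AND]: Reserve fuel pump is inoperative=occurs, Utility transformer is out=not → not all inputs occur → does not occur.
Utility feed unavailable [OR]: #3 static switch stuck=not, UPS chain unavailable=not, Backup rectifier fails=occurs, Outboard automatic transfer switch degraded=not → at least one input occurs → occurs.
Generator path inoperative [OR]: B breaker is inoperative=not, Auxiliary PDU is out=not → no input occurs → does not occur.
Bus B unavailable [AND]: Outboard diesel generator failed=occurs, Main battery string is down=not → not all inputs occur → does not occur.
Distribution tier unavailable [OR]: Generator path inoperative=not, Secondary UPS module failed=not, Bus B unavailable=not → no input occurs → does not occur.
Data center power outage [OR]: Utility feed unavailable=occurs, Distribution tier unavailable=not → at least one input occurs → occurs.

Yes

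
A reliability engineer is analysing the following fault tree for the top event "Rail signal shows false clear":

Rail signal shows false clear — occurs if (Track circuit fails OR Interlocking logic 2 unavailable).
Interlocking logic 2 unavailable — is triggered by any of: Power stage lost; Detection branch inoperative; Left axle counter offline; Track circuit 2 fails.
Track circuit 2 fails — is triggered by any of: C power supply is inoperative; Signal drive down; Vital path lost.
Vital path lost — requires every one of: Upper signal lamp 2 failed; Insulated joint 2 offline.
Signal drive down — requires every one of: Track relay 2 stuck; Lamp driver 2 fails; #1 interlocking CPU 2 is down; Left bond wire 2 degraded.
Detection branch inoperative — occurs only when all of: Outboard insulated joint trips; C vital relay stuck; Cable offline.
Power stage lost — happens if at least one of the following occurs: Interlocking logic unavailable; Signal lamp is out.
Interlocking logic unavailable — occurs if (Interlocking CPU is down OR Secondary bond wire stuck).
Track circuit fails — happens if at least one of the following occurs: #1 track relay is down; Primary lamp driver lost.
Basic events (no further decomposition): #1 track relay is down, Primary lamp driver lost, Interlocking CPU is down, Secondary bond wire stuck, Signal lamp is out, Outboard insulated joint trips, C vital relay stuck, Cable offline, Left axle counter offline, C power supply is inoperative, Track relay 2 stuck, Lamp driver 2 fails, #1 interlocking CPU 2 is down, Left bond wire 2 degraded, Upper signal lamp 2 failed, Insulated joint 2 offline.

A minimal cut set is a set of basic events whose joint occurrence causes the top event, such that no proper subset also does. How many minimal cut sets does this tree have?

Track circuit fails [OR]: union of children's cut sets → 2 cut set(s).
Interlocking logic unavailable [OR]: union of children's cut sets → 2 cut set(s).
Power stage lost [OR]: union of children's cut sets → 3 cut set(s).
Detection branch inoperative [AND]: one cut set from each child combined → 1 × 1 × 1 = 1 cut set(s).
Signal drive down [AND]: one cut set from each child combined → 1 × 1 × 1 × 1 = 1 cut set(s).
Vital path lost [AND]: one cut set from each child combined → 1 × 1 = 1 cut set(s).
Track circuit 2 fails [OR]: union of children's cut sets → 3 cut set(s).
Interlocking logic 2 unavailable [OR]: union of children's cut sets → 8 cut set(s).
Rail signal shows false clear [OR]: union of children's cut sets → 10 cut set(s).
Minimal cut sets: {#1 track relay is down}; {Primary lamp driver lost}; {Interlocking CPU is down}; {Secondary bond wire stuck}; {Signal lamp is out}; {C vital relay stuck, Cable offline, Outboard insulated joint trips}; {Left axle counter offline}; {C power supply is inoperative}; {#1 interlocking CPU 2 is down, Lamp driver 2 fails, Left bond wire 2 degraded, Track relay 2 stuck}; {Insulated joint 2 offline, Upper signal lamp 2 failed}.

10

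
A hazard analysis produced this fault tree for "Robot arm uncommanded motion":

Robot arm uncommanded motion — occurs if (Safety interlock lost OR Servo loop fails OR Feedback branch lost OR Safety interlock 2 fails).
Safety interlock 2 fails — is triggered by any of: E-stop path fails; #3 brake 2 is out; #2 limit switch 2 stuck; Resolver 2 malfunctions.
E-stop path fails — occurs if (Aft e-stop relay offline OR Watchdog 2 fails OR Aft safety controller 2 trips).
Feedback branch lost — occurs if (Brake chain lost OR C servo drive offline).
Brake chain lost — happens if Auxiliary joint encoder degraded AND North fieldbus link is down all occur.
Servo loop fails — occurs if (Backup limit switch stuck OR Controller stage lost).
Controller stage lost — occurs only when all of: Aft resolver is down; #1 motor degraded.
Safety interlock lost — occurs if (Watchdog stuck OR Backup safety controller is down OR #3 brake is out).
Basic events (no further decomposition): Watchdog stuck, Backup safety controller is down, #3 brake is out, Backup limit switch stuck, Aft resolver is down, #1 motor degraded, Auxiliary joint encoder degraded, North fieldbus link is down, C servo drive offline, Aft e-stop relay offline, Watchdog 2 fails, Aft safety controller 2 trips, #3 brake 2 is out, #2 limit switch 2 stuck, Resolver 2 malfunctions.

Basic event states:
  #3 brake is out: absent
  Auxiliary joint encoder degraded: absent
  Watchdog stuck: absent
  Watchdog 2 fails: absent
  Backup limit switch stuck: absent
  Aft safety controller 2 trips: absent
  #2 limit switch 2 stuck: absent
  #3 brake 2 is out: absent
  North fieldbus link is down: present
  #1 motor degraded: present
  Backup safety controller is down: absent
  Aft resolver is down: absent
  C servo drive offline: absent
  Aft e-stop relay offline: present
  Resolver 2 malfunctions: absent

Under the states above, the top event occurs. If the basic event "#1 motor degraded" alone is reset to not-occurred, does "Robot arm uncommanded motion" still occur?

Yes

Counterfactual: set "#1 motor degraded" to not occurred.
Safety interlock lost [OR]: Watchdog stuck=not, Backup safety controller is down=not, #3 brake is out=not → no input occurs → does not occur.
Controller stage lost [AND]: Aft resolver is down=not, #1 motor degraded=not → not all inputs occur → does not occur.
Servo loop fails [OR]: Backup limit switch stuck=not, Controller stage lost=not → no input occurs → does not occur.
Brake chain lost [AND]: Auxiliary joint encoder degraded=not, North fieldbus link is down=occurs → not all inputs occur → does not occur.
Feedback branch lost [OR]: Brake chain lost=not, C servo drive offline=not → no input occurs → does not occur.
E-stop path fails [OR]: Aft e-stop relay offline=occurs, Watchdog 2 fails=not, Aft safety controller 2 trips=not → at least one input occurs → occurs.
Safety interlock 2 fails [OR]: E-stop path fails=occurs, #3 brake 2 is out=not, #2 limit switch 2 stuck=not, Resolver 2 malfunctions=not → at least one input occurs → occurs.
Robot arm uncommanded motion [OR]: Safety interlock lost=not, Servo loop fails=not, Feedback branch lost=not, Safety interlock 2 fails=occurs → at least one input occurs → occurs.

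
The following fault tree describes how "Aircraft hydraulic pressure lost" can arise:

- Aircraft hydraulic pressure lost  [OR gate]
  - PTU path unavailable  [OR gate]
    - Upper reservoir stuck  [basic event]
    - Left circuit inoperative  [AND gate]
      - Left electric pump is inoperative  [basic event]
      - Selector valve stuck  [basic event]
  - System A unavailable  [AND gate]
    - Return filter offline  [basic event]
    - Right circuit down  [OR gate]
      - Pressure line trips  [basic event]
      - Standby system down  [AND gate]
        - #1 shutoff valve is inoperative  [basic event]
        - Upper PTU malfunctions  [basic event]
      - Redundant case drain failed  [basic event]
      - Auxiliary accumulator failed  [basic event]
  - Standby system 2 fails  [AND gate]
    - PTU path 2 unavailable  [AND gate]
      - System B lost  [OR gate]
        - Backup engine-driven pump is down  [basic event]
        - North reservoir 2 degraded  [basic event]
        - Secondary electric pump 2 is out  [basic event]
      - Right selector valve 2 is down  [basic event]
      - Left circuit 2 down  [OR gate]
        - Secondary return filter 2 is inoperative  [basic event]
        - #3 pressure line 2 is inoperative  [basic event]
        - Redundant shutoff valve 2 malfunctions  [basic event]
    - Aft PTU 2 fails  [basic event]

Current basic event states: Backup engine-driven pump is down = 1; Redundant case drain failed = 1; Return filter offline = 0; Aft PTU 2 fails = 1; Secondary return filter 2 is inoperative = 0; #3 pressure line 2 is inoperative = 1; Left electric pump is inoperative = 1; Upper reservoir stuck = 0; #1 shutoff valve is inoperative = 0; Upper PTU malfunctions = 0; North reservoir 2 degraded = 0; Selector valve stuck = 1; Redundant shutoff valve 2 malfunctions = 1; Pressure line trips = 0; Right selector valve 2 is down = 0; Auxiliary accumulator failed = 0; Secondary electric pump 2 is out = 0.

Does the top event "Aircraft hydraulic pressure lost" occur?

Left circuit inoperative [AND]: Left electric pump is inoperative=occurs, Selector valve stuck=occurs → all inputs occur → occurs.
PTU path unavailable [OR]: Upper reservoir stuck=not, Left circuit inoperative=occurs → at least one input occurs → occurs.
Standby system down [AND]: #1 shutoff valve is inoperative=not, Upper PTU malfunctions=not → not all inputs occur → does not occur.
Right circuit down [OR]: Pressure line trips=not, Standby system down=not, Redundant case drain failed=occurs, Auxiliary accumulator failed=not → at least one input occurs → occurs.
System A unavailable [AND]: Return filter offline=not, Right circuit down=occurs → not all inputs occur → does not occur.
System B lost [OR]: Backup engine-driven pump is down=occurs, North reservoir 2 degraded=not, Secondary electric pump 2 is out=not → at least one input occurs → occurs.
Left circuit 2 down [OR]: Secondary return filter 2 is inoperative=not, #3 pressure line 2 is inoperative=occurs, Redundant shutoff valve 2 malfunctions=occurs → at least one input occurs → occurs.
PTU path 2 unavailable [AND]: System B lost=occurs, Right selector valve 2 is down=not, Left circuit 2 down=occurs → not all inputs occur → does not occur.
Standby system 2 fails [AND]: PTU path 2 unavailable=not, Aft PTU 2 fails=occurs → not all inputs occur → does not occur.
Aircraft hydraulic pressure lost [OR]: PTU path unavailable=occurs, System A unavailable=not, Standby system 2 fails=not → at least one input occurs → occurs.

Yes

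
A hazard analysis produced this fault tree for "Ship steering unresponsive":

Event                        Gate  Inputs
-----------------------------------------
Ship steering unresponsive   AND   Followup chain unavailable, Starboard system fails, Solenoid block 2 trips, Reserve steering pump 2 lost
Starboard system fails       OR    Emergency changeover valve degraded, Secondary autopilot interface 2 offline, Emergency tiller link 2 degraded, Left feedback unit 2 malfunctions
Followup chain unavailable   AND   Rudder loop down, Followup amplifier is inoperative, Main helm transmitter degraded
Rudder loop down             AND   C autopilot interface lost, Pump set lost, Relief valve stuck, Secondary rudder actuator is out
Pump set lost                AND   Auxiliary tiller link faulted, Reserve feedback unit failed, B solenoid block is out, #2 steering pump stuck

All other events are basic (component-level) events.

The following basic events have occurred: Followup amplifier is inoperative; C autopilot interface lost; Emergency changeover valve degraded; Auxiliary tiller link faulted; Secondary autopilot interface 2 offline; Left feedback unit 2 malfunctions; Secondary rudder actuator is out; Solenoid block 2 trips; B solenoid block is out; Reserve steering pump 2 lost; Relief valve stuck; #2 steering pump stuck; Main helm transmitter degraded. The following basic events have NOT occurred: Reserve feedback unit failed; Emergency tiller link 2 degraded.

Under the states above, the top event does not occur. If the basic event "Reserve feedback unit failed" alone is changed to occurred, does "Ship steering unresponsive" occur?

Counterfactual: set "Reserve feedback unit failed" to occurred.
Pump set lost [AND]: Auxiliary tiller link faulted=occurs, Reserve feedback unit failed=occurs, B solenoid block is out=occurs, #2 steering pump stuck=occurs → all inputs occur → occurs.
Rudder loop down [AND]: C autopilot interface lost=occurs, Pump set lost=occurs, Relief valve stuck=occurs, Secondary rudder actuator is out=occurs → all inputs occur → occurs.
Followup chain unavailable [AND]: Rudder loop down=occurs, Followup amplifier is inoperative=occurs, Main helm transmitter degraded=occurs → all inputs occur → occurs.
Starboard system fails [OR]: Emergency changeover valve degraded=occurs, Secondary autopilot interface 2 offline=occurs, Emergency tiller link 2 degraded=not, Left feedback unit 2 malfunctions=occurs → at least one input occurs → occurs.
Ship steering unresponsive [AND]: Followup chain unavailable=occurs, Starboard system fails=occurs, Solenoid block 2 trips=occurs, Reserve steering pump 2 lost=occurs → all inputs occur → occurs.

Yes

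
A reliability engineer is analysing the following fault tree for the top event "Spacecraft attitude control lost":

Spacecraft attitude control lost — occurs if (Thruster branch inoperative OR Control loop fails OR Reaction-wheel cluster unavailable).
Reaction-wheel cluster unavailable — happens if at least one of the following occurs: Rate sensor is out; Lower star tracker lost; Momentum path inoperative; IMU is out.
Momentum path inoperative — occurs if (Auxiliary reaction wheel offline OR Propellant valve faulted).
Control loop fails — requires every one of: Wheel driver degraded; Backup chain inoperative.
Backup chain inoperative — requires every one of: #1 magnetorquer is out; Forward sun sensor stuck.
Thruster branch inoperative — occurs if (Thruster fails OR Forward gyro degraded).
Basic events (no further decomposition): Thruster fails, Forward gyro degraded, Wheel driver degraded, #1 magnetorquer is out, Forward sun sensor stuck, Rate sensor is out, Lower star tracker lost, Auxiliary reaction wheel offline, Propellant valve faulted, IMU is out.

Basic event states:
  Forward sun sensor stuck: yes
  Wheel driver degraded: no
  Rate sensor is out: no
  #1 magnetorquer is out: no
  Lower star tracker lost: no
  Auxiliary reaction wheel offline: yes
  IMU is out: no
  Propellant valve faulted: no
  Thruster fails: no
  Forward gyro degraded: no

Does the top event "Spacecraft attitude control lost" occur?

Yes

Thruster branch inoperative [OR]: Thruster fails=not, Forward gyro degraded=not → no input occurs → does not occur.
Backup chain inoperative [AND]: #1 magnetorquer is out=not, Forward sun sensor stuck=occurs → not all inputs occur → does not occur.
Control loop fails [AND]: Wheel driver degraded=not, Backup chain inoperative=not → not all inputs occur → does not occur.
Momentum path inoperative [OR]: Auxiliary reaction wheel offline=occurs, Propellant valve faulted=not → at least one input occurs → occurs.
Reaction-wheel cluster unavailable [OR]: Rate sensor is out=not, Lower star tracker lost=not, Momentum path inoperative=occurs, IMU is out=not → at least one input occurs → occurs.
Spacecraft attitude control lost [OR]: Thruster branch inoperative=not, Control loop fails=not, Reaction-wheel cluster unavailable=occurs → at least one input occurs → occurs.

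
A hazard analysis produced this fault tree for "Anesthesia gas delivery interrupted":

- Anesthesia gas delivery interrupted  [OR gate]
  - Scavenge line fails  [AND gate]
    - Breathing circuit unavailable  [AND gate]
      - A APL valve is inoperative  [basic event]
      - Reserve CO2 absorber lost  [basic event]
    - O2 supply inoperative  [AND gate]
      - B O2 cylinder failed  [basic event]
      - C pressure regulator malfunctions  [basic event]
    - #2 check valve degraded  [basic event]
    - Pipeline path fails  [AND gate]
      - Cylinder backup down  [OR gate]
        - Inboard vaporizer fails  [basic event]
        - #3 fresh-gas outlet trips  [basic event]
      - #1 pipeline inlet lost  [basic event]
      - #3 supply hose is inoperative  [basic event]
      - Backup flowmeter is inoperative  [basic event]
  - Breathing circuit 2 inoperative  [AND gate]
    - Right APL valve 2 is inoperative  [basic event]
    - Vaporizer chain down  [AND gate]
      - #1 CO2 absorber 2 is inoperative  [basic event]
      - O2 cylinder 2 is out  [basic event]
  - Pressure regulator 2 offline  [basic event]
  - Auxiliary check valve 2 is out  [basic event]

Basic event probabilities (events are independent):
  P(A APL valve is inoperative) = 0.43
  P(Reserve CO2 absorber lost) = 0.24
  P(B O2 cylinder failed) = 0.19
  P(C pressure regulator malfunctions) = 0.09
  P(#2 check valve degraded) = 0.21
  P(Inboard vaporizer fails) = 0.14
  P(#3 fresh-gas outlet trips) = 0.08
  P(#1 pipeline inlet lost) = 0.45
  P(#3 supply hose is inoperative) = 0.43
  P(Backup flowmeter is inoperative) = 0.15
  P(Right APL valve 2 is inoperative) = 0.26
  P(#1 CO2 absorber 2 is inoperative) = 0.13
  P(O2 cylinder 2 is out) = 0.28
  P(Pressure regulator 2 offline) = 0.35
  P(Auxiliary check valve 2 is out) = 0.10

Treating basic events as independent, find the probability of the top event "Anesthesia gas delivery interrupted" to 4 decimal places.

P(Breathing circuit unavailable) [AND] = 0.43 × 0.24 = 0.103200
P(O2 supply inoperative) [AND] = 0.19 × 0.09 = 0.017100
P(Cylinder backup down) [OR] = 1 − (1−0.14) × (1−0.08) = 0.208800
P(Pipeline path fails) [AND] = 0.208800 × 0.45 × 0.43 × 0.15 = 0.006060
P(Scavenge line fails) [AND] = 0.103200 × 0.017100 × 0.21 × 0.006060 = 0.000002
P(Vaporizer chain down) [AND] = 0.13 × 0.28 = 0.036400
P(Breathing circuit 2 inoperative) [AND] = 0.26 × 0.036400 = 0.009464
P(Anesthesia gas delivery interrupted) [OR] = 1 − (1−0.000002) × (1−0.009464) × (1−0.35) × (1−0.10) = 0.420538
Rounded to 4 decimal places: P(Anesthesia gas delivery interrupted) ≈ 0.4205.

0.4205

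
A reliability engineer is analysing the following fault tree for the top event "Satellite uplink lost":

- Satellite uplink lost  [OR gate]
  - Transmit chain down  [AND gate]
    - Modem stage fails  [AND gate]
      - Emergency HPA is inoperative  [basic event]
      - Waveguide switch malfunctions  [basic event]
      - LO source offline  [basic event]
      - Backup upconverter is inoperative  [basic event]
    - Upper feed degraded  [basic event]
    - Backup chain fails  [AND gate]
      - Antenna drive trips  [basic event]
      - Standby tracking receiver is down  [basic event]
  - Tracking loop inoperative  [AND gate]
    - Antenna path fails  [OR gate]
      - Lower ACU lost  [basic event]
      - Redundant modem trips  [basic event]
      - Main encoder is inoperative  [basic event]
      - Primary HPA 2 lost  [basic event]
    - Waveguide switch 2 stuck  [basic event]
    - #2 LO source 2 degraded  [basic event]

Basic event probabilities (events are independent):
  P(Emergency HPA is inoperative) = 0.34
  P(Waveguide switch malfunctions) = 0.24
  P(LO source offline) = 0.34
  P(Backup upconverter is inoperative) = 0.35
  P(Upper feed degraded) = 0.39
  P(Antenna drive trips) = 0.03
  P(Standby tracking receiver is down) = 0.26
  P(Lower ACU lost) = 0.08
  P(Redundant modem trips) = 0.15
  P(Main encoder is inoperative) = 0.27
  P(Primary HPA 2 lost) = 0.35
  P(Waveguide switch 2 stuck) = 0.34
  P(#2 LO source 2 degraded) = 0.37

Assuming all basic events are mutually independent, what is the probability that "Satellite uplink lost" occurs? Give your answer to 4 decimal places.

P(Modem stage fails) [AND] = 0.34 × 0.24 × 0.34 × 0.35 = 0.009710
P(Backup chain fails) [AND] = 0.03 × 0.26 = 0.007800
P(Transmit chain down) [AND] = 0.009710 × 0.39 × 0.007800 = 0.000030
P(Antenna path fails) [OR] = 1 − (1−0.08) × (1−0.15) × (1−0.27) × (1−0.35) = 0.628941
P(Tracking loop inoperative) [AND] = 0.628941 × 0.34 × 0.37 = 0.079121
P(Satellite uplink lost) [OR] = 1 − (1−0.000030) × (1−0.079121) = 0.079149
Rounded to 4 decimal places: P(Satellite uplink lost) ≈ 0.0791.

0.0791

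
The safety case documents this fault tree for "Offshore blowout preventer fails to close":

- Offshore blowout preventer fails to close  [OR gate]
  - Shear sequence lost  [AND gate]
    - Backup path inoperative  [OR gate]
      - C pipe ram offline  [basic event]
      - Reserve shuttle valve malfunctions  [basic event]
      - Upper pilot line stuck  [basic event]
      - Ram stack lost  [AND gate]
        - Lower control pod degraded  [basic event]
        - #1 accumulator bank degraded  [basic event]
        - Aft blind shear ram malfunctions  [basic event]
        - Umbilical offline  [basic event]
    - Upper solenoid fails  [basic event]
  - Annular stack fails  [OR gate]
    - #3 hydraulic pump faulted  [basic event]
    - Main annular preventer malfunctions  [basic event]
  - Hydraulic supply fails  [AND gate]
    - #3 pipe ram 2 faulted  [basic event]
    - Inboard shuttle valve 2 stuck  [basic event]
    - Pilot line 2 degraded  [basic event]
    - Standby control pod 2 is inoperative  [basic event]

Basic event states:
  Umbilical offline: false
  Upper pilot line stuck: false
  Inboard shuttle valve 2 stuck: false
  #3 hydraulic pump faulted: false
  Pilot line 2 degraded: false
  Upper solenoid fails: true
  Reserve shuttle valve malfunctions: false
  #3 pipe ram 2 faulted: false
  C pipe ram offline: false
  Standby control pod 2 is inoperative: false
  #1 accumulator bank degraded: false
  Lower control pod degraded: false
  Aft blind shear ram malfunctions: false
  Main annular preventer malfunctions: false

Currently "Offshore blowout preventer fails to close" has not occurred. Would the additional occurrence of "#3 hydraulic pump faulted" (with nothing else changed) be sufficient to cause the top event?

Counterfactual: set "#3 hydraulic pump faulted" to occurred.
Ram stack lost [AND]: Lower control pod degraded=not, #1 accumulator bank degraded=not, Aft blind shear ram malfunctions=not, Umbilical offline=not → not all inputs occur → does not occur.
Backup path inoperative [OR]: C pipe ram offline=not, Reserve shuttle valve malfunctions=not, Upper pilot line stuck=not, Ram stack lost=not → no input occurs → does not occur.
Shear sequence lost [AND]: Backup path inoperative=not, Upper solenoid fails=occurs → not all inputs occur → does not occur.
Annular stack fails [OR]: #3 hydraulic pump faulted=occurs, Main annular preventer malfunctions=not → at least one input occurs → occurs.
Hydraulic supply fails [AND]: #3 pipe ram 2 faulted=not, Inboard shuttle valve 2 stuck=not, Pilot line 2 degraded=not, Standby control pod 2 is inoperative=not → not all inputs occur → does not occur.
Offshore blowout preventer fails to close [OR]: Shear sequence lost=not, Annular stack fails=occurs, Hydraulic supply fails=not → at least one input occurs → occurs.

Yes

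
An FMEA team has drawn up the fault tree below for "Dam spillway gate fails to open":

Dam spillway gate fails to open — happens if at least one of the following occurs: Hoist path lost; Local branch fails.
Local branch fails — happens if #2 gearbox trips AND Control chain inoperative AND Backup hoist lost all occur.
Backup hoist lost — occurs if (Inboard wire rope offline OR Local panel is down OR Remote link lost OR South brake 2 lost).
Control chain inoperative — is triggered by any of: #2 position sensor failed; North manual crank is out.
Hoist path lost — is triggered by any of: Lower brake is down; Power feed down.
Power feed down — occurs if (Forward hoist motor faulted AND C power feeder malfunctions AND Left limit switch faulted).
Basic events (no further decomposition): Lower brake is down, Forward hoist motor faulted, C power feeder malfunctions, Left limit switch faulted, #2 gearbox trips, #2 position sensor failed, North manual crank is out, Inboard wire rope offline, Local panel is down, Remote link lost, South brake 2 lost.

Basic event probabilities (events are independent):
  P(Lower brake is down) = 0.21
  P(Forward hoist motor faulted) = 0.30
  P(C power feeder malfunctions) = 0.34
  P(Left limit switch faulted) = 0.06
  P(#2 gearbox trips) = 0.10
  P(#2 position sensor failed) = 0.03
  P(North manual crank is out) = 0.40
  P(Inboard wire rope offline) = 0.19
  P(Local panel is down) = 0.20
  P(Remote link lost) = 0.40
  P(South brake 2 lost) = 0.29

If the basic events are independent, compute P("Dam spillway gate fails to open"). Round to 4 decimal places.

P(Power feed down) [AND] = 0.30 × 0.34 × 0.06 = 0.006120
P(Hoist path lost) [OR] = 1 − (1−0.21) × (1−0.006120) = 0.214835
P(Control chain inoperative) [OR] = 1 − (1−0.03) × (1−0.40) = 0.418000
P(Backup hoist lost) [OR] = 1 − (1−0.19) × (1−0.20) × (1−0.40) × (1−0.29) = 0.723952
P(Local branch fails) [AND] = 0.10 × 0.418000 × 0.723952 = 0.030261
P(Dam spillway gate fails to open) [OR] = 1 − (1−0.214835) × (1−0.030261) = 0.238595
Rounded to 4 decimal places: P(Dam spillway gate fails to open) ≈ 0.2386.

0.2386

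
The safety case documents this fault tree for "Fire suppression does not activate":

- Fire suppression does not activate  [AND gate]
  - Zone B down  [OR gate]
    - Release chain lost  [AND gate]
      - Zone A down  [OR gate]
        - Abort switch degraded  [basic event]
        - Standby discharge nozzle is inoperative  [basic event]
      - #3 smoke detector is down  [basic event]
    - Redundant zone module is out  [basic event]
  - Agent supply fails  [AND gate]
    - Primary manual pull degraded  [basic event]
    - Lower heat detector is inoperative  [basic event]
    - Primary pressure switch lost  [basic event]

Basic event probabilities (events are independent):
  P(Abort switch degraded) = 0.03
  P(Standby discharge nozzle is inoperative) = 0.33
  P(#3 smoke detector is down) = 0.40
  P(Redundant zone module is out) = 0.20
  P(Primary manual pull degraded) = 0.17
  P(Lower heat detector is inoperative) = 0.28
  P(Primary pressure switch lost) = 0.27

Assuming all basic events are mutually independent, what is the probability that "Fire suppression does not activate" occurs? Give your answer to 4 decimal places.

P(Zone A down) [OR] = 1 − (1−0.03) × (1−0.33) = 0.350100
P(Release chain lost) [AND] = 0.350100 × 0.40 = 0.140040
P(Zone B down) [OR] = 1 − (1−0.140040) × (1−0.20) = 0.312032
P(Agent supply fails) [AND] = 0.17 × 0.28 × 0.27 = 0.012852
P(Fire suppression does not activate) [AND] = 0.312032 × 0.012852 = 0.004010
Rounded to 4 decimal places: P(Fire suppression does not activate) ≈ 0.0040.

0.0040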